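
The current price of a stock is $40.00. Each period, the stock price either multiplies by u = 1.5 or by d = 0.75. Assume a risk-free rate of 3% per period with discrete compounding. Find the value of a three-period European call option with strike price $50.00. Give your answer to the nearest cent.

Risk-neutral probability p = (1 + 0.03 − 0.75)/(1.5 − 0.75) = 0.2800/0.7500 = 0.3733
Terminal stock prices: S_uuu = 135, S_uud = 67.5, S_udd = 33.75, S_ddd = 16.88
Terminal payoffs (S − K): max(85, 0) = 85, max(17.5, 0) = 17.5, max(-16.25, 0) = 0, max(-33.12, 0) = 0
Node uu (S = 90): V_uu = 1/1.03·[0.3733·85.0000 + 0.6267·17.5000] = 41.4563
Node ud (S = 45): V_ud = 1/1.03·[0.3733·17.5000 + 0.6267·0.0000] = 6.3430
Node dd (S = 22.5): V_dd = 1/1.03·[0.3733·0.0000 + 0.6267·0.0000] = 0.0000
Node u (S = 60): V_u = 1/1.03·[0.3733·41.4563 + 0.6267·6.3430] = 18.8854
Node d (S = 30): V_d = 1/1.03·[0.3733·6.3430 + 0.6267·0.0000] = 2.2991
Node 0 (S = 40): V_0 = 1/1.03·[0.3733·18.8854 + 0.6267·2.2991] = 8.2440

$8.24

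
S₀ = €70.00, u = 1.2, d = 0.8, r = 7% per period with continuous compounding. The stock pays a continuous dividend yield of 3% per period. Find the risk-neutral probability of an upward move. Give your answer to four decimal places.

p = 0.6020

Per-period risk-free factor R = e^0.07 = 1.0725; dividend-adjusted growth = e^(0.07−0.03) = 1.0408.
Risk-neutral probability p = (1.0408 − 0.8)/(1.2 − 0.8) = 0.2408/0.4000 = 0.6020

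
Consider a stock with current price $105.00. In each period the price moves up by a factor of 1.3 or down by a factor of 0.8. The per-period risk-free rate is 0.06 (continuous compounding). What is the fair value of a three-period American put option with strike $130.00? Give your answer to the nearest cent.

Risk-neutral probability p = (e^0.06 − 0.8)/(1.3 − 0.8) = 0.2618/0.5000 = 0.5237
Terminal stock prices: S_uuu = 230.7, S_uud = 142, S_udd = 87.36, S_ddd = 53.76
Terminal payoffs (K − S): max(-100.7, 0) = 0, max(-11.96, 0) = 0, max(42.64, 0) = 42.64, max(76.24, 0) = 76.24
Node uu (S = 177.5): continuation = e^(−0.06)·[0.5237·0.0000 + 0.4763·0.0000] = 0.0000; exercise value = 0.0000 ≤ continuation, so V_uu = 0.0000
Node ud (S = 109.2): continuation = e^(−0.06)·[0.5237·0.0000 + 0.4763·42.6400] = 19.1278; exercise value = 20.8000 > continuation, so V_ud = 20.8000 (exercise)
Node dd (S = 67.2): continuation = e^(−0.06)·[0.5237·42.6400 + 0.4763·76.2400] = 55.2294; exercise value = 62.8000 > continuation, so V_dd = 62.8000 (exercise)
Node u (S = 136.5): continuation = e^(−0.06)·[0.5237·0.0000 + 0.4763·20.8000] = 9.3306; exercise value = 0.0000 ≤ continuation, so V_u = 9.3306
Node d (S = 84): continuation = e^(−0.06)·[0.5237·20.8000 + 0.4763·62.8000] = 38.4294; exercise value = 46.0000 > continuation, so V_d = 46.0000 (exercise)
Node 0 (S = 105): continuation = e^(−0.06)·[0.5237·9.3306 + 0.4763·46.0000] = 25.2367; exercise value = 25.0000 ≤ continuation, so V_0 = 25.2367

$25.24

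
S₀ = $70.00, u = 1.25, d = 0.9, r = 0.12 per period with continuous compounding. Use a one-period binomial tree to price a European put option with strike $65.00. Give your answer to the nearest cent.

$0.62

Risk-neutral probability p = (e^0.12 − 0.9)/(1.25 − 0.9) = 0.2275/0.3500 = 0.6500
Terminal stock prices: S_u = 87.5, S_d = 63
Terminal payoffs (K − S): max(-22.5, 0) = 0, max(2, 0) = 2
Node 0 (S = 70): V_0 = e^(−0.12)·[0.6500·0.0000 + 0.3500·2.0000] = 0.6209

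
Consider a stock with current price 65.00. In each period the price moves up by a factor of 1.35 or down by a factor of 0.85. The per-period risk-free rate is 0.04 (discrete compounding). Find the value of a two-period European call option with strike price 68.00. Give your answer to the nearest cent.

9.61

Risk-neutral probability p = (1 + 0.04 − 0.85)/(1.35 − 0.85) = 0.1900/0.5000 = 0.3800
Terminal stock prices: S_uu = 118.5, S_ud = 74.59, S_dd = 46.96
Terminal payoffs (S − K): max(50.46, 0) = 50.46, max(6.587, 0) = 6.587, max(-21.04, 0) = 0
Node u (S = 87.75): V_u = 1/1.04·[0.3800·50.4625 + 0.6200·6.5875] = 22.3654
Node d (S = 55.25): V_d = 1/1.04·[0.3800·6.5875 + 0.6200·0.0000] = 2.4070
Node 0 (S = 65): V_0 = 1/1.04·[0.3800·22.3654 + 0.6200·2.4070] = 9.6069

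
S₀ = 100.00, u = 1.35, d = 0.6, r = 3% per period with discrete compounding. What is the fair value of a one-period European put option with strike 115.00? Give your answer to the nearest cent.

22.78

Risk-neutral probability p = (1 + 0.03 − 0.6)/(1.35 − 0.6) = 0.4300/0.7500 = 0.5733
Terminal stock prices: S_u = 135, S_d = 60
Terminal payoffs (K − S): max(-20, 0) = 0, max(55, 0) = 55
Node 0 (S = 100): V_0 = 1/1.03·[0.5733·0.0000 + 0.4267·55.0000] = 22.7832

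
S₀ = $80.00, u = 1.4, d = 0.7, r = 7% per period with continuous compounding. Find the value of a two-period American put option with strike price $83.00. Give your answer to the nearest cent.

$12.77

Risk-neutral probability p = (e^0.07 − 0.7)/(1.4 − 0.7) = 0.3725/0.7000 = 0.5322
Terminal stock prices: S_uu = 156.8, S_ud = 78.4, S_dd = 39.2
Terminal payoffs (K − S): max(-73.8, 0) = 0, max(4.6, 0) = 4.6, max(43.8, 0) = 43.8
Node u (S = 112): continuation = e^(−0.07)·[0.5322·0.0000 + 0.4678·4.6000] = 2.0066; exercise value = 0.0000 ≤ continuation, so V_u = 2.0066
Node d (S = 56): continuation = e^(−0.07)·[0.5322·4.6000 + 0.4678·43.8000] = 21.3887; exercise value = 27.0000 > continuation, so V_d = 27.0000 (exercise)
Node 0 (S = 80): continuation = e^(−0.07)·[0.5322·2.0066 + 0.4678·27.0000] = 12.7735; exercise value = 3.0000 ≤ continuation, so V_0 = 12.7735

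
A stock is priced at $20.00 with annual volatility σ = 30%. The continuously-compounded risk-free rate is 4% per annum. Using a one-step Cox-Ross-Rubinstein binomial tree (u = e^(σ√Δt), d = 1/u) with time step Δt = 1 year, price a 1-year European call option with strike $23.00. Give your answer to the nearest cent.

$1.89

CRR parameters: u = e^(σ√Δt) = e^(0.3·√1) = 1.3499, d = 1/u = 0.7408
Per-period rate: rΔt = 0.04·1 = 0.04, so R = e^0.04 = 1.0408
Risk-neutral probability p = (e^0.04 − 0.7408)/(1.3499 − 0.7408) = 0.3000/0.6090 = 0.4926
Terminal stock prices: S_u = 27, S_d = 14.82
Terminal payoffs (S − K): max(3.997, 0) = 3.997, max(-8.184, 0) = 0
Node 0 (S = 20): V_0 = e^(−0.04)·[0.4926·3.9972 + 0.5074·0.0000] = 1.8917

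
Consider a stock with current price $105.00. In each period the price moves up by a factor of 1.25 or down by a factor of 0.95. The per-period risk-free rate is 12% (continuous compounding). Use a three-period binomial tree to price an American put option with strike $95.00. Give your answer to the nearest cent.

$0.24

Risk-neutral probability p = (e^0.12 − 0.95)/(1.25 − 0.95) = 0.1775/0.3000 = 0.5917
Terminal stock prices: S_uuu = 205.1, S_uud = 155.9, S_udd = 118.5, S_ddd = 90.02
Terminal payoffs (K − S): max(-110.1, 0) = 0, max(-60.86, 0) = 0, max(-23.45, 0) = 0, max(4.976, 0) = 4.976
Node uu (S = 164.1): continuation = e^(−0.12)·[0.5917·0.0000 + 0.4083·0.0000] = 0.0000; exercise value = 0.0000 ≤ continuation, so V_uu = 0.0000
Node ud (S = 124.7): continuation = e^(−0.12)·[0.5917·0.0000 + 0.4083·0.0000] = 0.0000; exercise value = 0.0000 ≤ continuation, so V_ud = 0.0000
Node dd (S = 94.76): continuation = e^(−0.12)·[0.5917·0.0000 + 0.4083·4.9756] = 1.8020; exercise value = 0.2375 ≤ continuation, so V_dd = 1.8020
Node u (S = 131.2): continuation = e^(−0.12)·[0.5917·0.0000 + 0.4083·0.0000] = 0.0000; exercise value = 0.0000 ≤ continuation, so V_u = 0.0000
Node d (S = 99.75): continuation = e^(−0.12)·[0.5917·0.0000 + 0.4083·1.8020] = 0.6526; exercise value = 0.0000 ≤ continuation, so V_d = 0.6526
Node 0 (S = 105): continuation = e^(−0.12)·[0.5917·0.0000 + 0.4083·0.6526] = 0.2364; exercise value = 0.0000 ≤ continuation, so V_0 = 0.2364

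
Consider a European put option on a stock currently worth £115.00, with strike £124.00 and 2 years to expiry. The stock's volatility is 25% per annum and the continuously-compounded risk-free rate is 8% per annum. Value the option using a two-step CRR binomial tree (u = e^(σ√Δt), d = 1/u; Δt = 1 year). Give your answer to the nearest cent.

£10.97

CRR parameters: u = e^(σ√Δt) = e^(0.25·√1) = 1.2840, d = 1/u = 0.7788
Per-period rate: rΔt = 0.08·1 = 0.08, so R = e^0.08 = 1.0833
Risk-neutral probability p = (e^0.08 − 0.7788)/(1.2840 − 0.7788) = 0.3045/0.5052 = 0.6027
Terminal stock prices: S_uu = 189.6, S_ud = 115, S_dd = 69.75
Terminal payoffs (K − S): max(-65.6, 0) = 0, max(9, 0) = 9, max(54.25, 0) = 54.25
Node u (S = 147.7): V_u = e^(−0.08)·[0.6027·0.0000 + 0.3973·9.0000] = 3.3010
Node d (S = 89.56): V_d = e^(−0.08)·[0.6027·9.0000 + 0.3973·54.2490] = 24.9043
Node 0 (S = 115): V_0 = e^(−0.08)·[0.6027·3.3010 + 0.3973·24.9043] = 10.9708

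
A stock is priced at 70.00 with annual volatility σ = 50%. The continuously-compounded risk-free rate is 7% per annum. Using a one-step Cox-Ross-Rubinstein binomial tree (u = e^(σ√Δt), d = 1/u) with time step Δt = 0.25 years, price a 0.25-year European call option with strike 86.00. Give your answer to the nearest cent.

1.80

CRR parameters: u = e^(σ√Δt) = e^(0.5·√0.25) = 1.2840, d = 1/u = 0.7788
Per-period rate: rΔt = 0.07·0.25 = 0.0175, so R = e^0.0175 = 1.0177
Risk-neutral probability p = (e^0.0175 − 0.7788)/(1.2840 − 0.7788) = 0.2389/0.5052 = 0.4728
Terminal stock prices: S_u = 89.88, S_d = 54.52
Terminal payoffs (S − K): max(3.882, 0) = 3.882, max(-31.48, 0) = 0
Node 0 (S = 70): V_0 = e^(−0.0175)·[0.4728·3.8818 + 0.5272·0.0000] = 1.8033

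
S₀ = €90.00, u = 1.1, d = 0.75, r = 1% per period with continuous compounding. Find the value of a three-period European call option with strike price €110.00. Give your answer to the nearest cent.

€3.90

Risk-neutral probability p = (e^0.01 − 0.75)/(1.1 − 0.75) = 0.2601/0.3500 = 0.7430
Terminal stock prices: S_uuu = 119.8, S_uud = 81.68, S_udd = 55.69, S_ddd = 37.97
Terminal payoffs (S − K): max(9.79, 0) = 9.79, max(-28.32, 0) = 0, max(-54.31, 0) = 0, max(-72.03, 0) = 0
Node uu (S = 108.9): V_uu = e^(−0.01)·[0.7430·9.7900 + 0.2570·0.0000] = 7.2016
Node ud (S = 74.25): V_ud = e^(−0.01)·[0.7430·0.0000 + 0.2570·0.0000] = 0.0000
Node dd (S = 50.62): V_dd = e^(−0.01)·[0.7430·0.0000 + 0.2570·0.0000] = 0.0000
Node u (S = 99): V_u = e^(−0.01)·[0.7430·7.2016 + 0.2570·0.0000] = 5.2975
Node d (S = 67.5): V_d = e^(−0.01)·[0.7430·0.0000 + 0.2570·0.0000] = 0.0000
Node 0 (S = 90): V_0 = e^(−0.01)·[0.7430·5.2975 + 0.2570·0.0000] = 3.8969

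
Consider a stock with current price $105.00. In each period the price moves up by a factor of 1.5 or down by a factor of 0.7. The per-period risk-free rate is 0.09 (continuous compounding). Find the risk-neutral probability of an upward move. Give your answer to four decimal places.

Risk-neutral probability p = (e^0.09 − 0.7)/(1.5 − 0.7) = 0.3942/0.8000 = 0.4927

p = 0.4927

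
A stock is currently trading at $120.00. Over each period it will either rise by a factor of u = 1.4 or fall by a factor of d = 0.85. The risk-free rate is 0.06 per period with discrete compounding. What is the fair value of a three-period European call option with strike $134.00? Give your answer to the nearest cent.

$24.09

Risk-neutral probability p = (1 + 0.06 − 0.85)/(1.4 − 0.85) = 0.2100/0.5500 = 0.3818
Terminal stock prices: S_uuu = 329.3, S_uud = 199.9, S_udd = 121.4, S_ddd = 73.69
Terminal payoffs (S − K): max(195.3, 0) = 195.3, max(65.92, 0) = 65.92, max(-12.62, 0) = 0, max(-60.31, 0) = 0
Node uu (S = 235.2): V_uu = 1/1.06·[0.3818·195.2800 + 0.6182·65.9200] = 108.7849
Node ud (S = 142.8): V_ud = 1/1.06·[0.3818·65.9200 + 0.6182·0.0000] = 23.7448
Node dd (S = 86.7): V_dd = 1/1.06·[0.3818·0.0000 + 0.6182·0.0000] = 0.0000
Node u (S = 168): V_u = 1/1.06·[0.3818·108.7849 + 0.6182·23.7448] = 53.0327
Node d (S = 102): V_d = 1/1.06·[0.3818·23.7448 + 0.6182·0.0000] = 8.5530
Node 0 (S = 120): V_0 = 1/1.06·[0.3818·53.0327 + 0.6182·8.5530] = 24.0907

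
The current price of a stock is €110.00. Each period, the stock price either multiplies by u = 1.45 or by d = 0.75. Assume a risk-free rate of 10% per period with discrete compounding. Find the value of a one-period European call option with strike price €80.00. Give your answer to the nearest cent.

Risk-neutral probability p = (1 + 0.1 − 0.75)/(1.45 − 0.75) = 0.3500/0.7000 = 0.5000
Terminal stock prices: S_u = 159.5, S_d = 82.5
Terminal payoffs (S − K): max(79.5, 0) = 79.5, max(2.5, 0) = 2.5
Node 0 (S = 110): V_0 = 1/1.1·[0.5000·79.5000 + 0.5000·2.5000] = 37.2727

€37.27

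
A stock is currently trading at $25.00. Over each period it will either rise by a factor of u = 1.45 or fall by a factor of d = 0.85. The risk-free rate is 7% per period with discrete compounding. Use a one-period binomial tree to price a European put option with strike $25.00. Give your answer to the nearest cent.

$2.22

Risk-neutral probability p = (1 + 0.07 − 0.85)/(1.45 − 0.85) = 0.2200/0.6000 = 0.3667
Terminal stock prices: S_u = 36.25, S_d = 21.25
Terminal payoffs (K − S): max(-11.25, 0) = 0, max(3.75, 0) = 3.75
Node 0 (S = 25): V_0 = 1/1.07·[0.3667·0.0000 + 0.6333·3.7500] = 2.2196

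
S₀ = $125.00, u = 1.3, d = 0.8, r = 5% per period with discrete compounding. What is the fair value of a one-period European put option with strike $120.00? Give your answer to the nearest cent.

Risk-neutral probability p = (1 + 0.05 − 0.8)/(1.3 − 0.8) = 0.2500/0.5000 = 0.5000
Terminal stock prices: S_u = 162.5, S_d = 100
Terminal payoffs (K − S): max(-42.5, 0) = 0, max(20, 0) = 20
Node 0 (S = 125): V_0 = 1/1.05·[0.5000·0.0000 + 0.5000·20.0000] = 9.5238

$9.52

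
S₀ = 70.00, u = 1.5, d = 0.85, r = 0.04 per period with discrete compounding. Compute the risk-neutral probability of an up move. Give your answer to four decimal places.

Risk-neutral probability p = (1 + 0.04 − 0.85)/(1.5 − 0.85) = 0.1900/0.6500 = 0.2923

p = 0.2923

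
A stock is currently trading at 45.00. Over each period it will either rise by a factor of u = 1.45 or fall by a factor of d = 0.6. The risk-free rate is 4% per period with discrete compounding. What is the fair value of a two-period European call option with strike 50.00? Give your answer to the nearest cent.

11.05

Risk-neutral probability p = (1 + 0.04 − 0.6)/(1.45 − 0.6) = 0.4400/0.8500 = 0.5176
Terminal stock prices: S_uu = 94.61, S_ud = 39.15, S_dd = 16.2
Terminal payoffs (S − K): max(44.61, 0) = 44.61, max(-10.85, 0) = 0, max(-33.8, 0) = 0
Node u (S = 65.25): V_u = 1/1.04·[0.5176·44.6125 + 0.4824·0.0000] = 22.2053
Node d (S = 27): V_d = 1/1.04·[0.5176·0.0000 + 0.4824·0.0000] = 0.0000
Node 0 (S = 45): V_0 = 1/1.04·[0.5176·22.2053 + 0.4824·0.0000] = 11.0524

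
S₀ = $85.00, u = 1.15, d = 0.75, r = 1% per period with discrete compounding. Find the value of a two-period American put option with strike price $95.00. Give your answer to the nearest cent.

$15.67

Risk-neutral probability p = (1 + 0.01 − 0.75)/(1.15 − 0.75) = 0.2600/0.4000 = 0.6500
Terminal stock prices: S_uu = 112.4, S_ud = 73.31, S_dd = 47.81
Terminal payoffs (K − S): max(-17.41, 0) = 0, max(21.69, 0) = 21.69, max(47.19, 0) = 47.19
Node u (S = 97.75): continuation = 1/1.01·[0.6500·0.0000 + 0.3500·21.6875] = 7.5155; exercise value = 0.0000 ≤ continuation, so V_u = 7.5155
Node d (S = 63.75): continuation = 1/1.01·[0.6500·21.6875 + 0.3500·47.1875] = 30.3094; exercise value = 31.2500 > continuation, so V_d = 31.2500 (exercise)
Node 0 (S = 85): continuation = 1/1.01·[0.6500·7.5155 + 0.3500·31.2500] = 15.6659; exercise value = 10.0000 ≤ continuation, so V_0 = 15.6659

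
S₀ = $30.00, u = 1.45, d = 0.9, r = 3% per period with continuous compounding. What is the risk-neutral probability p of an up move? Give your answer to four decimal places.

p = 0.2372

Risk-neutral probability p = (e^0.03 − 0.9)/(1.45 − 0.9) = 0.1305/0.5500 = 0.2372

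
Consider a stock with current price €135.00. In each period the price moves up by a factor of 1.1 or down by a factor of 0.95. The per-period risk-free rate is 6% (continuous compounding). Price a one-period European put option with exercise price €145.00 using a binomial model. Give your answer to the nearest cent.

Risk-neutral probability p = (e^0.06 − 0.95)/(1.1 − 0.95) = 0.1118/0.1500 = 0.7456
Terminal stock prices: S_u = 148.5, S_d = 128.2
Terminal payoffs (K − S): max(-3.5, 0) = 0, max(16.75, 0) = 16.75
Node 0 (S = 135): V_0 = e^(−0.06)·[0.7456·0.0000 + 0.2544·16.7500] = 4.0134

€4.01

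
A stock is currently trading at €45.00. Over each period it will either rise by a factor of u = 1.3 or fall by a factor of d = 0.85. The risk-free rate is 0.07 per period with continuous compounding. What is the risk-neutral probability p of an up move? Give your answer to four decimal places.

Risk-neutral probability p = (e^0.07 − 0.85)/(1.3 − 0.85) = 0.2225/0.4500 = 0.4945

p = 0.4945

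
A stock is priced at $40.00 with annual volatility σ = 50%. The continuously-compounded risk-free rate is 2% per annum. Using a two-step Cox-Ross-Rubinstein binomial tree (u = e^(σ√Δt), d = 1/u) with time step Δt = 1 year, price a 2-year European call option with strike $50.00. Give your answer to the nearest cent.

CRR parameters: u = e^(σ√Δt) = e^(0.5·√1) = 1.6487, d = 1/u = 0.6065
Per-period rate: rΔt = 0.02·1 = 0.02, so R = e^0.02 = 1.0202
Risk-neutral probability p = (e^0.02 − 0.6065)/(1.6487 − 0.6065) = 0.4137/1.0422 = 0.3969
Terminal stock prices: S_uu = 108.7, S_ud = 40, S_dd = 14.72
Terminal payoffs (S − K): max(58.73, 0) = 58.73, max(-10, 0) = 0, max(-35.28, 0) = 0
Node u (S = 65.95): V_u = e^(−0.02)·[0.3969·58.7313 + 0.6031·0.0000] = 22.8503
Node d (S = 24.26): V_d = e^(−0.02)·[0.3969·0.0000 + 0.6031·0.0000] = 0.0000
Node 0 (S = 40): V_0 = e^(−0.02)·[0.3969·22.8503 + 0.6031·0.0000] = 8.8902

$8.89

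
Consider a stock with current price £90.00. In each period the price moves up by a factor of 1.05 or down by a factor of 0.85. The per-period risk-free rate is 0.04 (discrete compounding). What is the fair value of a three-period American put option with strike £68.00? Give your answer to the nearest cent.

Risk-neutral probability p = (1 + 0.04 − 0.85)/(1.05 − 0.85) = 0.1900/0.2000 = 0.9500
Terminal stock prices: S_uuu = 104.2, S_uud = 84.34, S_udd = 68.28, S_ddd = 55.27
Terminal payoffs (K − S): max(-36.19, 0) = 0, max(-16.34, 0) = 0, max(-0.2762, 0) = 0, max(12.73, 0) = 12.73
Node uu (S = 99.23): continuation = 1/1.04·[0.9500·0.0000 + 0.0500·0.0000] = 0.0000; exercise value = 0.0000 ≤ continuation, so V_uu = 0.0000
Node ud (S = 80.33): continuation = 1/1.04·[0.9500·0.0000 + 0.0500·0.0000] = 0.0000; exercise value = 0.0000 ≤ continuation, so V_ud = 0.0000
Node dd (S = 65.02): continuation = 1/1.04·[0.9500·0.0000 + 0.0500·12.7288] = 0.6120; exercise value = 2.9750 > continuation, so V_dd = 2.9750 (exercise)
Node u (S = 94.5): continuation = 1/1.04·[0.9500·0.0000 + 0.0500·0.0000] = 0.0000; exercise value = 0.0000 ≤ continuation, so V_u = 0.0000
Node d (S = 76.5): continuation = 1/1.04·[0.9500·0.0000 + 0.0500·2.9750] = 0.1430; exercise value = 0.0000 ≤ continuation, so V_d = 0.1430
Node 0 (S = 90): continuation = 1/1.04·[0.9500·0.0000 + 0.0500·0.1430] = 0.0069; exercise value = 0.0000 ≤ continuation, so V_0 = 0.0069

£0.01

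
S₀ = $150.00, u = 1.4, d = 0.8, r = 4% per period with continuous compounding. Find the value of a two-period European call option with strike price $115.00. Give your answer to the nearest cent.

$50.13

Risk-neutral probability p = (e^0.04 − 0.8)/(1.4 − 0.8) = 0.2408/0.6000 = 0.4014
Terminal stock prices: S_uu = 294, S_ud = 168, S_dd = 96
Terminal payoffs (S − K): max(179, 0) = 179, max(53, 0) = 53, max(-19, 0) = 0
Node u (S = 210): V_u = e^(−0.04)·[0.4014·179.0000 + 0.5986·53.0000] = 99.5092
Node d (S = 120): V_d = e^(−0.04)·[0.4014·53.0000 + 0.5986·0.0000] = 20.4375
Node 0 (S = 150): V_0 = e^(−0.04)·[0.4014·99.5092 + 0.5986·20.4375] = 50.1273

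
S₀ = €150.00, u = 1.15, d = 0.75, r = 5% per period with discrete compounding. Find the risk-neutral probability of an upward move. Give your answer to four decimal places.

p = 0.7500

Risk-neutral probability p = (1 + 0.05 − 0.75)/(1.15 − 0.75) = 0.3000/0.4000 = 0.7500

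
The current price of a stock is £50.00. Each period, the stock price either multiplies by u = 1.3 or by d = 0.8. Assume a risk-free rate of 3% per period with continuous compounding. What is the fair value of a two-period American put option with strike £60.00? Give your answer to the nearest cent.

£12.34

Risk-neutral probability p = (e^0.03 − 0.8)/(1.3 − 0.8) = 0.2305/0.5000 = 0.4609
Terminal stock prices: S_uu = 84.5, S_ud = 52, S_dd = 32
Terminal payoffs (K − S): max(-24.5, 0) = 0, max(8, 0) = 8, max(28, 0) = 28
Node u (S = 65): continuation = e^(−0.03)·[0.4609·0.0000 + 0.5391·8.0000] = 4.1853; exercise value = 0.0000 ≤ continuation, so V_u = 4.1853
Node d (S = 40): continuation = e^(−0.03)·[0.4609·8.0000 + 0.5391·28.0000] = 18.2267; exercise value = 20.0000 > continuation, so V_d = 20.0000 (exercise)
Node 0 (S = 50): continuation = e^(−0.03)·[0.4609·4.1853 + 0.5391·20.0000] = 12.3352; exercise value = 10.0000 ≤ continuation, so V_0 = 12.3352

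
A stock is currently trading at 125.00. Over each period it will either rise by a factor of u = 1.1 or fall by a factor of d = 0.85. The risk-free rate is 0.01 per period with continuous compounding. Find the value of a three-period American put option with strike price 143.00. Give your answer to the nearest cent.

Risk-neutral probability p = (e^0.01 − 0.85)/(1.1 − 0.85) = 0.1601/0.2500 = 0.6402
Terminal stock prices: S_uuu = 166.4, S_uud = 128.6, S_udd = 99.34, S_ddd = 76.77
Terminal payoffs (K − S): max(-23.38, 0) = 0, max(14.44, 0) = 14.44, max(43.66, 0) = 43.66, max(66.23, 0) = 66.23
Node uu (S = 151.3): continuation = e^(−0.01)·[0.6402·0.0000 + 0.3598·14.4375] = 5.1429; exercise value = 0.0000 ≤ continuation, so V_uu = 5.1429
Node ud (S = 116.9): continuation = e^(−0.01)·[0.6402·14.4375 + 0.3598·43.6563] = 24.7021; exercise value = 26.1250 > continuation, so V_ud = 26.1250 (exercise)
Node dd (S = 90.31): continuation = e^(−0.01)·[0.6402·43.6563 + 0.3598·66.2344] = 51.2646; exercise value = 52.6875 > continuation, so V_dd = 52.6875 (exercise)
Node u (S = 137.5): continuation = e^(−0.01)·[0.6402·5.1429 + 0.3598·26.1250] = 12.5660; exercise value = 5.5000 ≤ continuation, so V_u = 12.5660
Node d (S = 106.2): continuation = e^(−0.01)·[0.6402·26.1250 + 0.3598·52.6875] = 35.3271; exercise value = 36.7500 > continuation, so V_d = 36.7500 (exercise)
Node 0 (S = 125): continuation = e^(−0.01)·[0.6402·12.5660 + 0.3598·36.7500] = 21.0558; exercise value = 18.0000 ≤ continuation, so V_0 = 21.0558

21.06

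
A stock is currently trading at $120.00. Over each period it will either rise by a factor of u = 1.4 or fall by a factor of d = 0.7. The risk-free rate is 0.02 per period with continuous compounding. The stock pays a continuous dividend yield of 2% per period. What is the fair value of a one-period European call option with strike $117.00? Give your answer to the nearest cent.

$21.42

Per-period risk-free factor R = e^0.02 = 1.0202; dividend-adjusted growth = e^(0.02−0.02) = 1.0000.
Risk-neutral probability p = (1.0000 − 0.7)/(1.4 − 0.7) = 0.3000/0.7000 = 0.4286
Terminal stock prices: S_u = 168, S_d = 84
Terminal payoffs (S − K): max(51, 0) = 51, max(-33, 0) = 0
Node 0 (S = 120): V_0 = e^(−0.02)·[0.4286·51.0000 + 0.5714·0.0000] = 21.4243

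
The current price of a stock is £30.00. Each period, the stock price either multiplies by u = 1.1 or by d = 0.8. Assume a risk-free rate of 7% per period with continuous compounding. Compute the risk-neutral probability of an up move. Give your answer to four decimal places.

p = 0.9084

Risk-neutral probability p = (e^0.07 − 0.8)/(1.1 − 0.8) = 0.2725/0.3000 = 0.9084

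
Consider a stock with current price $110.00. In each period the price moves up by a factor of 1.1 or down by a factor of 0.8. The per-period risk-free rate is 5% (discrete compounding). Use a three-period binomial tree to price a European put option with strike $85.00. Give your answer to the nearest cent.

Risk-neutral probability p = (1 + 0.05 − 0.8)/(1.1 − 0.8) = 0.2500/0.3000 = 0.8333
Terminal stock prices: S_uuu = 146.4, S_uud = 106.5, S_udd = 77.44, S_ddd = 56.32
Terminal payoffs (K − S): max(-61.41, 0) = 0, max(-21.48, 0) = 0, max(7.56, 0) = 7.56, max(28.68, 0) = 28.68
Node uu (S = 133.1): V_uu = 1/1.05·[0.8333·0.0000 + 0.1667·0.0000] = 0.0000
Node ud (S = 96.8): V_ud = 1/1.05·[0.8333·0.0000 + 0.1667·7.5600] = 1.2000
Node dd (S = 70.4): V_dd = 1/1.05·[0.8333·7.5600 + 0.1667·28.6800] = 10.5524
Node u (S = 121): V_u = 1/1.05·[0.8333·0.0000 + 0.1667·1.2000] = 0.1905
Node d (S = 88): V_d = 1/1.05·[0.8333·1.2000 + 0.1667·10.5524] = 2.6274
Node 0 (S = 110): V_0 = 1/1.05·[0.8333·0.1905 + 0.1667·2.6274] = 0.5682

$0.57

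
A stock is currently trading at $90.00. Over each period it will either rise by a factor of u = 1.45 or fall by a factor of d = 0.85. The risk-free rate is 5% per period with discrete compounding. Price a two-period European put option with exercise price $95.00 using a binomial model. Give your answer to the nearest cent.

$12.08

Risk-neutral probability p = (1 + 0.05 − 0.85)/(1.45 − 0.85) = 0.2000/0.6000 = 0.3333
Terminal stock prices: S_uu = 189.2, S_ud = 110.9, S_dd = 65.02
Terminal payoffs (K − S): max(-94.22, 0) = 0, max(-15.92, 0) = 0, max(29.98, 0) = 29.98
Node u (S = 130.5): V_u = 1/1.05·[0.3333·0.0000 + 0.6667·0.0000] = 0.0000
Node d (S = 76.5): V_d = 1/1.05·[0.3333·0.0000 + 0.6667·29.9750] = 19.0317
Node 0 (S = 90): V_0 = 1/1.05·[0.3333·0.0000 + 0.6667·19.0317] = 12.0836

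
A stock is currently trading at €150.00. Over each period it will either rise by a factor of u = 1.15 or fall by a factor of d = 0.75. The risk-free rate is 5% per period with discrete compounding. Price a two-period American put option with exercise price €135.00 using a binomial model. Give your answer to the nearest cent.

€6.31

Risk-neutral probability p = (1 + 0.05 − 0.75)/(1.15 − 0.75) = 0.3000/0.4000 = 0.7500
Terminal stock prices: S_uu = 198.4, S_ud = 129.4, S_dd = 84.38
Terminal payoffs (K − S): max(-63.37, 0) = 0, max(5.625, 0) = 5.625, max(50.62, 0) = 50.62
Node u (S = 172.5): continuation = 1/1.05·[0.7500·0.0000 + 0.2500·5.6250] = 1.3393; exercise value = 0.0000 ≤ continuation, so V_u = 1.3393
Node d (S = 112.5): continuation = 1/1.05·[0.7500·5.6250 + 0.2500·50.6250] = 16.0714; exercise value = 22.5000 > continuation, so V_d = 22.5000 (exercise)
Node 0 (S = 150): continuation = 1/1.05·[0.7500·1.3393 + 0.2500·22.5000] = 6.3138; exercise value = 0.0000 ≤ continuation, so V_0 = 6.3138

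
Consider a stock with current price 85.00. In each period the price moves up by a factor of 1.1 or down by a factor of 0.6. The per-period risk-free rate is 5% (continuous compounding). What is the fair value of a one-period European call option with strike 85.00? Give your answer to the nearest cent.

7.30

Risk-neutral probability p = (e^0.05 − 0.6)/(1.1 − 0.6) = 0.4513/0.5000 = 0.9025
Terminal stock prices: S_u = 93.5, S_d = 51
Terminal payoffs (S − K): max(8.5, 0) = 8.5, max(-34, 0) = 0
Node 0 (S = 85): V_0 = e^(−0.05)·[0.9025·8.5000 + 0.0975·0.0000] = 7.2975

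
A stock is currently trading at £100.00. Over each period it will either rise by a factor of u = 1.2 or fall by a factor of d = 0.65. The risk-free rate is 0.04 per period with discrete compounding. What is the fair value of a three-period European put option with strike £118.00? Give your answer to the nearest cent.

£22.27

Risk-neutral probability p = (1 + 0.04 − 0.65)/(1.2 − 0.65) = 0.3900/0.5500 = 0.7091
Terminal stock prices: S_uuu = 172.8, S_uud = 93.6, S_udd = 50.7, S_ddd = 27.46
Terminal payoffs (K − S): max(-54.8, 0) = 0, max(24.4, 0) = 24.4, max(67.3, 0) = 67.3, max(90.54, 0) = 90.54
Node uu (S = 144): V_uu = 1/1.04·[0.7091·0.0000 + 0.2909·24.4000] = 6.8252
Node ud (S = 78): V_ud = 1/1.04·[0.7091·24.4000 + 0.2909·67.3000] = 35.4615
Node dd (S = 42.25): V_dd = 1/1.04·[0.7091·67.3000 + 0.2909·90.5375] = 71.2115
Node u (S = 120): V_u = 1/1.04·[0.7091·6.8252 + 0.2909·35.4615] = 14.5728
Node d (S = 65): V_d = 1/1.04·[0.7091·35.4615 + 0.2909·71.2115] = 44.0976
Node 0 (S = 100): V_0 = 1/1.04·[0.7091·14.5728 + 0.2909·44.0976] = 22.2710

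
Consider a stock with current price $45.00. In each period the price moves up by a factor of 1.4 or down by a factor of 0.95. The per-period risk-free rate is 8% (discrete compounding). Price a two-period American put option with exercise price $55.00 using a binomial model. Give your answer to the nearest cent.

Risk-neutral probability p = (1 + 0.08 − 0.95)/(1.4 − 0.95) = 0.1300/0.4500 = 0.2889
Terminal stock prices: S_uu = 88.2, S_ud = 59.85, S_dd = 40.61
Terminal payoffs (K − S): max(-33.2, 0) = 0, max(-4.85, 0) = 0, max(14.39, 0) = 14.39
Node u (S = 63): continuation = 1/1.08·[0.2889·0.0000 + 0.7111·0.0000] = 0.0000; exercise value = 0.0000 ≤ continuation, so V_u = 0.0000
Node d (S = 42.75): continuation = 1/1.08·[0.2889·0.0000 + 0.7111·14.3875] = 9.4733; exercise value = 12.2500 > continuation, so V_d = 12.2500 (exercise)
Node 0 (S = 45): continuation = 1/1.08·[0.2889·0.0000 + 0.7111·12.2500] = 8.0658; exercise value = 10.0000 > continuation, so V_0 = 10.0000 (exercise)

$10.00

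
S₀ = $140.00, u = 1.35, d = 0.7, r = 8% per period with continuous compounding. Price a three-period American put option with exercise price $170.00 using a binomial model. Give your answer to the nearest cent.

Risk-neutral probability p = (e^0.08 − 0.7)/(1.35 − 0.7) = 0.3833/0.6500 = 0.5897
Terminal stock prices: S_uuu = 344.5, S_uud = 178.6, S_udd = 92.61, S_ddd = 48.02
Terminal payoffs (K − S): max(-174.5, 0) = 0, max(-8.605, 0) = 0, max(77.39, 0) = 77.39, max(122, 0) = 122
Node uu (S = 255.2): continuation = e^(−0.08)·[0.5897·0.0000 + 0.4103·0.0000] = 0.0000; exercise value = 0.0000 ≤ continuation, so V_uu = 0.0000
Node ud (S = 132.3): continuation = e^(−0.08)·[0.5897·0.0000 + 0.4103·77.3900] = 29.3138; exercise value = 37.7000 > continuation, so V_ud = 37.7000 (exercise)
Node dd (S = 68.6): continuation = e^(−0.08)·[0.5897·77.3900 + 0.4103·121.9800] = 88.3298; exercise value = 101.4000 > continuation, so V_dd = 101.4000 (exercise)
Node u (S = 189): continuation = e^(−0.08)·[0.5897·0.0000 + 0.4103·37.7000] = 14.2800; exercise value = 0.0000 ≤ continuation, so V_u = 14.2800
Node d (S = 98): continuation = e^(−0.08)·[0.5897·37.7000 + 0.4103·101.4000] = 58.9298; exercise value = 72.0000 > continuation, so V_d = 72.0000 (exercise)
Node 0 (S = 140): continuation = e^(−0.08)·[0.5897·14.2800 + 0.4103·72.0000] = 35.0453; exercise value = 30.0000 ≤ continuation, so V_0 = 35.0453

$35.05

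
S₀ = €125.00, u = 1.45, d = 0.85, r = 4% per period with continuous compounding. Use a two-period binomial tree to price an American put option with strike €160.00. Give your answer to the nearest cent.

€36.41

Risk-neutral probability p = (e^0.04 − 0.85)/(1.45 − 0.85) = 0.1908/0.6000 = 0.3180
Terminal stock prices: S_uu = 262.8, S_ud = 154.1, S_dd = 90.31
Terminal payoffs (K − S): max(-102.8, 0) = 0, max(5.938, 0) = 5.938, max(69.69, 0) = 69.69
Node u (S = 181.2): continuation = e^(−0.04)·[0.3180·0.0000 + 0.6820·5.9375] = 3.8905; exercise value = 0.0000 ≤ continuation, so V_u = 3.8905
Node d (S = 106.2): continuation = e^(−0.04)·[0.3180·5.9375 + 0.6820·69.6875] = 47.4763; exercise value = 53.7500 > continuation, so V_d = 53.7500 (exercise)
Node 0 (S = 125): continuation = e^(−0.04)·[0.3180·3.8905 + 0.6820·53.7500] = 36.4079; exercise value = 35.0000 ≤ continuation, so V_0 = 36.4079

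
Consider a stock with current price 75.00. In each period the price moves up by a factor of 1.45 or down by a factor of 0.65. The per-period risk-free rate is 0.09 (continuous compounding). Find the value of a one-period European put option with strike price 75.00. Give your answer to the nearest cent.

10.67

Risk-neutral probability p = (e^0.09 − 0.65)/(1.45 − 0.65) = 0.4442/0.8000 = 0.5552
Terminal stock prices: S_u = 108.8, S_d = 48.75
Terminal payoffs (K − S): max(-33.75, 0) = 0, max(26.25, 0) = 26.25
Node 0 (S = 75): V_0 = e^(−0.09)·[0.5552·0.0000 + 0.4448·26.2500] = 10.6706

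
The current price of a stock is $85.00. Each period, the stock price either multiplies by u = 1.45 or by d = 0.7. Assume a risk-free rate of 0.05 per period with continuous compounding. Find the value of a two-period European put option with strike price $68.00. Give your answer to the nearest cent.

$6.74

Risk-neutral probability p = (e^0.05 − 0.7)/(1.45 − 0.7) = 0.3513/0.7500 = 0.4684
Terminal stock prices: S_uu = 178.7, S_ud = 86.27, S_dd = 41.65
Terminal payoffs (K − S): max(-110.7, 0) = 0, max(-18.27, 0) = 0, max(26.35, 0) = 26.35
Node u (S = 123.2): V_u = e^(−0.05)·[0.4684·0.0000 + 0.5316·0.0000] = 0.0000
Node d (S = 59.5): V_d = e^(−0.05)·[0.4684·0.0000 + 0.5316·26.3500] = 13.3255
Node 0 (S = 85): V_0 = e^(−0.05)·[0.4684·0.0000 + 0.5316·13.3255] = 6.7388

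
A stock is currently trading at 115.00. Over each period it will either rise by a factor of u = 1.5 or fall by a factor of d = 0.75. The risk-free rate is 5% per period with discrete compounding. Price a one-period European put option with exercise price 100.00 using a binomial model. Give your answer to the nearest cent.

Risk-neutral probability p = (1 + 0.05 − 0.75)/(1.5 − 0.75) = 0.3000/0.7500 = 0.4000
Terminal stock prices: S_u = 172.5, S_d = 86.25
Terminal payoffs (K − S): max(-72.5, 0) = 0, max(13.75, 0) = 13.75
Node 0 (S = 115): V_0 = 1/1.05·[0.4000·0.0000 + 0.6000·13.7500] = 7.8571

7.86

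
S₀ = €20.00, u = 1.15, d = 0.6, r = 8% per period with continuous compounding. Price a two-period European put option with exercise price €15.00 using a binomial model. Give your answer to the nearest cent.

Risk-neutral probability p = (e^0.08 − 0.6)/(1.15 − 0.6) = 0.4833/0.5500 = 0.8787
Terminal stock prices: S_uu = 26.45, S_ud = 13.8, S_dd = 7.2
Terminal payoffs (K − S): max(-11.45, 0) = 0, max(1.2, 0) = 1.2, max(7.8, 0) = 7.8
Node u (S = 23): V_u = e^(−0.08)·[0.8787·0.0000 + 0.1213·1.2000] = 0.1344
Node d (S = 12): V_d = e^(−0.08)·[0.8787·1.2000 + 0.1213·7.8000] = 1.8467
Node 0 (S = 20): V_0 = e^(−0.08)·[0.8787·0.1344 + 0.1213·1.8467] = 0.3158

€0.32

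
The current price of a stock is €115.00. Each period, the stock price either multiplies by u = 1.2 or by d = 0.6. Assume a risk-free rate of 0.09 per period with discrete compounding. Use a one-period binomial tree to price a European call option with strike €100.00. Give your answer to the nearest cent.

€28.47

Risk-neutral probability p = (1 + 0.09 − 0.6)/(1.2 − 0.6) = 0.4900/0.6000 = 0.8167
Terminal stock prices: S_u = 138, S_d = 69
Terminal payoffs (S − K): max(38, 0) = 38, max(-31, 0) = 0
Node 0 (S = 115): V_0 = 1/1.09·[0.8167·38.0000 + 0.1833·0.0000] = 28.4709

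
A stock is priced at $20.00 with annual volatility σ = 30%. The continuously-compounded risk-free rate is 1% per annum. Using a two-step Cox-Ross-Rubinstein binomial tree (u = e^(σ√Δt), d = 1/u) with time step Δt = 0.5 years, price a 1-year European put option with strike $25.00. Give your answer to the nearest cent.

CRR parameters: u = e^(σ√Δt) = e^(0.3·√0.5) = 1.2363, d = 1/u = 0.8089
Per-period rate: rΔt = 0.01·0.5 = 0.005, so R = e^0.005 = 1.0050
Risk-neutral probability p = (e^0.005 − 0.8089)/(1.2363 − 0.8089) = 0.1962/0.4275 = 0.4589
Terminal stock prices: S_uu = 30.57, S_ud = 20, S_dd = 13.09
Terminal payoffs (K − S): max(-5.569, 0) = 0, max(5, 0) = 5, max(11.91, 0) = 11.91
Node u (S = 24.73): V_u = e^(−0.005)·[0.4589·0.0000 + 0.5411·5.0000] = 2.6920
Node d (S = 16.18): V_d = e^(−0.005)·[0.4589·5.0000 + 0.5411·11.9150] = 8.6982
Node 0 (S = 20): V_0 = e^(−0.005)·[0.4589·2.6920 + 0.5411·8.6982] = 5.9124

$5.91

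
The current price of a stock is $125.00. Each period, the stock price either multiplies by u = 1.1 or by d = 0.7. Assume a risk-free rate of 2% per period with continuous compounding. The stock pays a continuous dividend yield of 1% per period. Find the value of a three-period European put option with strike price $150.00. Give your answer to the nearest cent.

$27.14

Per-period risk-free factor R = e^0.02 = 1.0202; dividend-adjusted growth = e^(0.02−0.01) = 1.0101.
Risk-neutral probability p = (1.0101 − 0.7)/(1.1 − 0.7) = 0.3101/0.4000 = 0.7751
Terminal stock prices: S_uuu = 166.4, S_uud = 105.9, S_udd = 67.37, S_ddd = 42.87
Terminal payoffs (K − S): max(-16.38, 0) = 0, max(44.12, 0) = 44.12, max(82.63, 0) = 82.63, max(107.1, 0) = 107.1
Node uu (S = 151.3): V_uu = e^(−0.02)·[0.7751·0.0000 + 0.2249·44.1250] = 9.7261
Node ud (S = 96.25): V_ud = e^(−0.02)·[0.7751·44.1250 + 0.2249·82.6250] = 51.7375
Node dd (S = 61.25): V_dd = e^(−0.02)·[0.7751·82.6250 + 0.2249·107.1250] = 86.3892
Node u (S = 137.5): V_u = e^(−0.02)·[0.7751·9.7261 + 0.2249·51.7375] = 18.7937
Node d (S = 87.5): V_d = e^(−0.02)·[0.7751·51.7375 + 0.2249·86.3892] = 58.3510
Node 0 (S = 125): V_0 = e^(−0.02)·[0.7751·18.7937 + 0.2249·58.3510] = 27.1409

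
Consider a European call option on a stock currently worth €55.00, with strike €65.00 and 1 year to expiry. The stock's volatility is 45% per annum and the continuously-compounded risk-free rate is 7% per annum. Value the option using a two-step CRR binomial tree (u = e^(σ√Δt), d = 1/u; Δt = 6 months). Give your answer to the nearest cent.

CRR parameters: u = e^(σ√Δt) = e^(0.45·√0.5) = 1.3746, d = 1/u = 0.7275
Per-period rate: rΔt = 0.07·0.5 = 0.035, so R = e^0.035 = 1.0356
Risk-neutral probability p = (e^0.035 − 0.7275)/(1.3746 − 0.7275) = 0.3082/0.6472 = 0.4762
Terminal stock prices: S_uu = 103.9, S_ud = 55, S_dd = 29.11
Terminal payoffs (S − K): max(38.93, 0) = 38.93, max(-10, 0) = 0, max(-35.89, 0) = 0
Node u (S = 75.61): V_u = e^(−0.035)·[0.4762·38.9312 + 0.5238·0.0000] = 17.8996
Node d (S = 40.01): V_d = e^(−0.035)·[0.4762·0.0000 + 0.5238·0.0000] = 0.0000
Node 0 (S = 55): V_0 = e^(−0.035)·[0.4762·17.8996 + 0.5238·0.0000] = 8.2298

€8.23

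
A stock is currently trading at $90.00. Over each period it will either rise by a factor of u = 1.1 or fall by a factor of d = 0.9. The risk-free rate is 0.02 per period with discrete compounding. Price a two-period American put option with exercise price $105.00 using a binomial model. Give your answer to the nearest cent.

$15.00

Risk-neutral probability p = (1 + 0.02 − 0.9)/(1.1 − 0.9) = 0.1200/0.2000 = 0.6000
Terminal stock prices: S_uu = 108.9, S_ud = 89.1, S_dd = 72.9
Terminal payoffs (K − S): max(-3.9, 0) = 0, max(15.9, 0) = 15.9, max(32.1, 0) = 32.1
Node u (S = 99): continuation = 1/1.02·[0.6000·0.0000 + 0.4000·15.9000] = 6.2353; exercise value = 6.0000 ≤ continuation, so V_u = 6.2353
Node d (S = 81): continuation = 1/1.02·[0.6000·15.9000 + 0.4000·32.1000] = 21.9412; exercise value = 24.0000 > continuation, so V_d = 24.0000 (exercise)
Node 0 (S = 90): continuation = 1/1.02·[0.6000·6.2353 + 0.4000·24.0000] = 13.0796; exercise value = 15.0000 > continuation, so V_0 = 15.0000 (exercise)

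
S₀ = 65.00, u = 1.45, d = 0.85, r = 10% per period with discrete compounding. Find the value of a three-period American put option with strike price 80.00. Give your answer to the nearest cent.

15.00

Risk-neutral probability p = (1 + 0.1 − 0.85)/(1.45 − 0.85) = 0.2500/0.6000 = 0.4167
Terminal stock prices: S_uuu = 198.2, S_uud = 116.2, S_udd = 68.1, S_ddd = 39.92
Terminal payoffs (K − S): max(-118.2, 0) = 0, max(-36.16, 0) = 0, max(11.9, 0) = 11.9, max(40.08, 0) = 40.08
Node uu (S = 136.7): continuation = 1/1.1·[0.4167·0.0000 + 0.5833·0.0000] = 0.0000; exercise value = 0.0000 ≤ continuation, so V_uu = 0.0000
Node ud (S = 80.11): continuation = 1/1.1·[0.4167·0.0000 + 0.5833·11.9044] = 6.3129; exercise value = 0.0000 ≤ continuation, so V_ud = 6.3129
Node dd (S = 46.96): continuation = 1/1.1·[0.4167·11.9044 + 0.5833·40.0819] = 25.7648; exercise value = 33.0375 > continuation, so V_dd = 33.0375 (exercise)
Node u (S = 94.25): continuation = 1/1.1·[0.4167·0.0000 + 0.5833·6.3129] = 3.3478; exercise value = 0.0000 ≤ continuation, so V_u = 3.3478
Node d (S = 55.25): continuation = 1/1.1·[0.4167·6.3129 + 0.5833·33.0375] = 19.9111; exercise value = 24.7500 > continuation, so V_d = 24.7500 (exercise)
Node 0 (S = 65): continuation = 1/1.1·[0.4167·3.3478 + 0.5833·24.7500] = 14.3931; exercise value = 15.0000 > continuation, so V_0 = 15.0000 (exercise)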